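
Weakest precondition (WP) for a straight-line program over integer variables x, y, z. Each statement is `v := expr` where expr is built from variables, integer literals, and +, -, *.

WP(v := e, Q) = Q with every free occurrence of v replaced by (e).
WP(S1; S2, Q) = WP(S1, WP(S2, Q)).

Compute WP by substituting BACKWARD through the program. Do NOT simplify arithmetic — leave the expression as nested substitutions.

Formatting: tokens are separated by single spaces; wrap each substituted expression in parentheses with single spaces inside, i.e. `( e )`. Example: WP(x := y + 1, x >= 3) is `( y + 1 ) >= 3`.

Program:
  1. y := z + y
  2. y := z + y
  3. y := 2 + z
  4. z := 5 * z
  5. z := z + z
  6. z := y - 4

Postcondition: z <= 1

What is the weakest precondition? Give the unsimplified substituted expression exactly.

post: z <= 1
stmt 6: z := y - 4  -- replace 1 occurrence(s) of z with (y - 4)
  => ( y - 4 ) <= 1
stmt 5: z := z + z  -- replace 0 occurrence(s) of z with (z + z)
  => ( y - 4 ) <= 1
stmt 4: z := 5 * z  -- replace 0 occurrence(s) of z with (5 * z)
  => ( y - 4 ) <= 1
stmt 3: y := 2 + z  -- replace 1 occurrence(s) of y with (2 + z)
  => ( ( 2 + z ) - 4 ) <= 1
stmt 2: y := z + y  -- replace 0 occurrence(s) of y with (z + y)
  => ( ( 2 + z ) - 4 ) <= 1
stmt 1: y := z + y  -- replace 0 occurrence(s) of y with (z + y)
  => ( ( 2 + z ) - 4 ) <= 1

Answer: ( ( 2 + z ) - 4 ) <= 1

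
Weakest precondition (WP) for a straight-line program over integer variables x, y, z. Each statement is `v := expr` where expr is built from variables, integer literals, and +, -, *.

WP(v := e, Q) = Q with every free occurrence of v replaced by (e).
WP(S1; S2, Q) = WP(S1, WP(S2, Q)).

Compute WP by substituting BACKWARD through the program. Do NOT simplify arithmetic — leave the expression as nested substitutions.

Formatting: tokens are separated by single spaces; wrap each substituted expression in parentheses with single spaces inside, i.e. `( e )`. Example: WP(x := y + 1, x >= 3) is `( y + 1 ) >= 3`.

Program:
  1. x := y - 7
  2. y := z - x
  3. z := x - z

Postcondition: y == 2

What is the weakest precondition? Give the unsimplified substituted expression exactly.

Answer: ( z - ( y - 7 ) ) == 2

Derivation:
post: y == 2
stmt 3: z := x - z  -- replace 0 occurrence(s) of z with (x - z)
  => y == 2
stmt 2: y := z - x  -- replace 1 occurrence(s) of y with (z - x)
  => ( z - x ) == 2
stmt 1: x := y - 7  -- replace 1 occurrence(s) of x with (y - 7)
  => ( z - ( y - 7 ) ) == 2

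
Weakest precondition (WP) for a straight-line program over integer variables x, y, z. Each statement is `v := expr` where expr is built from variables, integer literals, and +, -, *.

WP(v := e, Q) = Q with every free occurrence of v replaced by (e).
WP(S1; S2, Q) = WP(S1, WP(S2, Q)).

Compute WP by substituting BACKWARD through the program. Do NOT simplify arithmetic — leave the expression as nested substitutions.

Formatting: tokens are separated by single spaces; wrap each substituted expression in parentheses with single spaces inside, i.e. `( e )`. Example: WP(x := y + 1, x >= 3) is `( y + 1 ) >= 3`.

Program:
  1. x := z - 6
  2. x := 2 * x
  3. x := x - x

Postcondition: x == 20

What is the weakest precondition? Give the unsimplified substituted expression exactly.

post: x == 20
stmt 3: x := x - x  -- replace 1 occurrence(s) of x with (x - x)
  => ( x - x ) == 20
stmt 2: x := 2 * x  -- replace 2 occurrence(s) of x with (2 * x)
  => ( ( 2 * x ) - ( 2 * x ) ) == 20
stmt 1: x := z - 6  -- replace 2 occurrence(s) of x with (z - 6)
  => ( ( 2 * ( z - 6 ) ) - ( 2 * ( z - 6 ) ) ) == 20

Answer: ( ( 2 * ( z - 6 ) ) - ( 2 * ( z - 6 ) ) ) == 20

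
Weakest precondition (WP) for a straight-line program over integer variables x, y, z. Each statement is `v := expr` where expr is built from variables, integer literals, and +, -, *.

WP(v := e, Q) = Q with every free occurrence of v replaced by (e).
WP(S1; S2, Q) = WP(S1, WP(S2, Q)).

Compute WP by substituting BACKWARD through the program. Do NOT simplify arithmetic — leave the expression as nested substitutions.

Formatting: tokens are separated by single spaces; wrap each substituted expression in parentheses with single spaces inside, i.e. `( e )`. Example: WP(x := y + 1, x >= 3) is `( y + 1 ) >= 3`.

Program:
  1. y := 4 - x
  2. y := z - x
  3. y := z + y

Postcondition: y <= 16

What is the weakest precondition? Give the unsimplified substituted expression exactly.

post: y <= 16
stmt 3: y := z + y  -- replace 1 occurrence(s) of y with (z + y)
  => ( z + y ) <= 16
stmt 2: y := z - x  -- replace 1 occurrence(s) of y with (z - x)
  => ( z + ( z - x ) ) <= 16
stmt 1: y := 4 - x  -- replace 0 occurrence(s) of y with (4 - x)
  => ( z + ( z - x ) ) <= 16

Answer: ( z + ( z - x ) ) <= 16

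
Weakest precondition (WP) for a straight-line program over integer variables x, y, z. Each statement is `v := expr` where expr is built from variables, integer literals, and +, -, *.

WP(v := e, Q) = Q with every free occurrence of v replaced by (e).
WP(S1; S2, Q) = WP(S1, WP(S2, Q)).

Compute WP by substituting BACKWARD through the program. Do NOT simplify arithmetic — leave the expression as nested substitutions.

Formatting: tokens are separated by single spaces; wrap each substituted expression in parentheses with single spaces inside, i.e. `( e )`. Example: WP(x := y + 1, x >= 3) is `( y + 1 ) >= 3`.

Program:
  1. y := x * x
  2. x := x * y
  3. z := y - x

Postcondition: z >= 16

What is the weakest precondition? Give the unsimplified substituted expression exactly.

Answer: ( ( x * x ) - ( x * ( x * x ) ) ) >= 16

Derivation:
post: z >= 16
stmt 3: z := y - x  -- replace 1 occurrence(s) of z with (y - x)
  => ( y - x ) >= 16
stmt 2: x := x * y  -- replace 1 occurrence(s) of x with (x * y)
  => ( y - ( x * y ) ) >= 16
stmt 1: y := x * x  -- replace 2 occurrence(s) of y with (x * x)
  => ( ( x * x ) - ( x * ( x * x ) ) ) >= 16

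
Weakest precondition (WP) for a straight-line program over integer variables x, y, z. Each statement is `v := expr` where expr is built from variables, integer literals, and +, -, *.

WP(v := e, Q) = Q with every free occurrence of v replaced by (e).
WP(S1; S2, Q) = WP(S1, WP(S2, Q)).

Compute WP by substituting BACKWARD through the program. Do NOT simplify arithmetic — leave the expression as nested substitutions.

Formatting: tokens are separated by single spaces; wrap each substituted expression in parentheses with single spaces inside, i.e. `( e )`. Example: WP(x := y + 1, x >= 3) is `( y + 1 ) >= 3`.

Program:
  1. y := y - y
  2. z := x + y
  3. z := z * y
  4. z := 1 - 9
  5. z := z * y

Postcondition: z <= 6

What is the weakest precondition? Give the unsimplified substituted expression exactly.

Answer: ( ( 1 - 9 ) * ( y - y ) ) <= 6

Derivation:
post: z <= 6
stmt 5: z := z * y  -- replace 1 occurrence(s) of z with (z * y)
  => ( z * y ) <= 6
stmt 4: z := 1 - 9  -- replace 1 occurrence(s) of z with (1 - 9)
  => ( ( 1 - 9 ) * y ) <= 6
stmt 3: z := z * y  -- replace 0 occurrence(s) of z with (z * y)
  => ( ( 1 - 9 ) * y ) <= 6
stmt 2: z := x + y  -- replace 0 occurrence(s) of z with (x + y)
  => ( ( 1 - 9 ) * y ) <= 6
stmt 1: y := y - y  -- replace 1 occurrence(s) of y with (y - y)
  => ( ( 1 - 9 ) * ( y - y ) ) <= 6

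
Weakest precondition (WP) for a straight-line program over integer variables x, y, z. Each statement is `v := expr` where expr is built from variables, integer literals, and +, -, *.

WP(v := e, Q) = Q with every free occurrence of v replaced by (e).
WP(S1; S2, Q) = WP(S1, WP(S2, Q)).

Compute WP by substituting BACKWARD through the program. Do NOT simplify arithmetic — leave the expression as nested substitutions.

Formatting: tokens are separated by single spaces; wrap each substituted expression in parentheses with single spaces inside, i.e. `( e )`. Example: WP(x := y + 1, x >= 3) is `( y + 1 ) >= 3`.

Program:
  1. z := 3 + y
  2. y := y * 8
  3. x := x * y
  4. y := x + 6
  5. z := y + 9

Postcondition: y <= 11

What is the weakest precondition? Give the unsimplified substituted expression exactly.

Answer: ( ( x * ( y * 8 ) ) + 6 ) <= 11

Derivation:
post: y <= 11
stmt 5: z := y + 9  -- replace 0 occurrence(s) of z with (y + 9)
  => y <= 11
stmt 4: y := x + 6  -- replace 1 occurrence(s) of y with (x + 6)
  => ( x + 6 ) <= 11
stmt 3: x := x * y  -- replace 1 occurrence(s) of x with (x * y)
  => ( ( x * y ) + 6 ) <= 11
stmt 2: y := y * 8  -- replace 1 occurrence(s) of y with (y * 8)
  => ( ( x * ( y * 8 ) ) + 6 ) <= 11
stmt 1: z := 3 + y  -- replace 0 occurrence(s) of z with (3 + y)
  => ( ( x * ( y * 8 ) ) + 6 ) <= 11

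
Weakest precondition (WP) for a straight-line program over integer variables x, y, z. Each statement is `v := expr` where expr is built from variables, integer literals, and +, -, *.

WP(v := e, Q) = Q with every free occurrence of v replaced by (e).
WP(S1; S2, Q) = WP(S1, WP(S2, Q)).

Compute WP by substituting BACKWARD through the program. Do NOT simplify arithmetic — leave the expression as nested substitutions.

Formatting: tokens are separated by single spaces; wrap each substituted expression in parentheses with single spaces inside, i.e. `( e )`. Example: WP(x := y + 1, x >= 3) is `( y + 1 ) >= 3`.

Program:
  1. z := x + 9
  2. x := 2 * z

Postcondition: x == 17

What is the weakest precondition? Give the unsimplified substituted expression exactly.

post: x == 17
stmt 2: x := 2 * z  -- replace 1 occurrence(s) of x with (2 * z)
  => ( 2 * z ) == 17
stmt 1: z := x + 9  -- replace 1 occurrence(s) of z with (x + 9)
  => ( 2 * ( x + 9 ) ) == 17

Answer: ( 2 * ( x + 9 ) ) == 17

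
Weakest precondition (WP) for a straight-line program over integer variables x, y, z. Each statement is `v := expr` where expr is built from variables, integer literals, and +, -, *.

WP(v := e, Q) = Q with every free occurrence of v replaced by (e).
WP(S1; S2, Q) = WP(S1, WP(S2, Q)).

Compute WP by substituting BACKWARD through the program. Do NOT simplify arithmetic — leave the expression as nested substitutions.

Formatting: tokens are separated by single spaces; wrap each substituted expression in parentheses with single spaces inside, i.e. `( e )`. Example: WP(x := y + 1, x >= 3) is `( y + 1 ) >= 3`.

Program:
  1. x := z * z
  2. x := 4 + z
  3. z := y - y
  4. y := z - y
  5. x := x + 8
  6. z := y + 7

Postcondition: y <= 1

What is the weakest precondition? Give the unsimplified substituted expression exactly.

Answer: ( ( y - y ) - y ) <= 1

Derivation:
post: y <= 1
stmt 6: z := y + 7  -- replace 0 occurrence(s) of z with (y + 7)
  => y <= 1
stmt 5: x := x + 8  -- replace 0 occurrence(s) of x with (x + 8)
  => y <= 1
stmt 4: y := z - y  -- replace 1 occurrence(s) of y with (z - y)
  => ( z - y ) <= 1
stmt 3: z := y - y  -- replace 1 occurrence(s) of z with (y - y)
  => ( ( y - y ) - y ) <= 1
stmt 2: x := 4 + z  -- replace 0 occurrence(s) of x with (4 + z)
  => ( ( y - y ) - y ) <= 1
stmt 1: x := z * z  -- replace 0 occurrence(s) of x with (z * z)
  => ( ( y - y ) - y ) <= 1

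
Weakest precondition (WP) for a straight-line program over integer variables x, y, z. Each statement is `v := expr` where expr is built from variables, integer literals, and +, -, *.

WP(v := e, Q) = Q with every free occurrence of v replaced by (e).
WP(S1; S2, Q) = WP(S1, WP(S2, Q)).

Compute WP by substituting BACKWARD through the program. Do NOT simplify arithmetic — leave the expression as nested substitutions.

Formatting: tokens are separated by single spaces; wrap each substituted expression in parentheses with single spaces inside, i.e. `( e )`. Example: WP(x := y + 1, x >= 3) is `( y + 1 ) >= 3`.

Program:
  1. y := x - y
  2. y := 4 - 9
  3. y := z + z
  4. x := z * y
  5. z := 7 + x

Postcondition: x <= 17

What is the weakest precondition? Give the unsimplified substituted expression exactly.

post: x <= 17
stmt 5: z := 7 + x  -- replace 0 occurrence(s) of z with (7 + x)
  => x <= 17
stmt 4: x := z * y  -- replace 1 occurrence(s) of x with (z * y)
  => ( z * y ) <= 17
stmt 3: y := z + z  -- replace 1 occurrence(s) of y with (z + z)
  => ( z * ( z + z ) ) <= 17
stmt 2: y := 4 - 9  -- replace 0 occurrence(s) of y with (4 - 9)
  => ( z * ( z + z ) ) <= 17
stmt 1: y := x - y  -- replace 0 occurrence(s) of y with (x - y)
  => ( z * ( z + z ) ) <= 17

Answer: ( z * ( z + z ) ) <= 17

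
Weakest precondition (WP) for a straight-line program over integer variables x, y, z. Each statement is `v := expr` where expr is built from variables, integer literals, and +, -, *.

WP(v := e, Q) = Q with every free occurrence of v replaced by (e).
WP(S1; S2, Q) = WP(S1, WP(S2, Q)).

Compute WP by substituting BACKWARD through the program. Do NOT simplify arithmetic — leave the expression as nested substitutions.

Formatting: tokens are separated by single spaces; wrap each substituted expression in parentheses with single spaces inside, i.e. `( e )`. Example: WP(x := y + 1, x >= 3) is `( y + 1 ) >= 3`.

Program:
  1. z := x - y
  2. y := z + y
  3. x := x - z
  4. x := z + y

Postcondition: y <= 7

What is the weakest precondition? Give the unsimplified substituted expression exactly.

post: y <= 7
stmt 4: x := z + y  -- replace 0 occurrence(s) of x with (z + y)
  => y <= 7
stmt 3: x := x - z  -- replace 0 occurrence(s) of x with (x - z)
  => y <= 7
stmt 2: y := z + y  -- replace 1 occurrence(s) of y with (z + y)
  => ( z + y ) <= 7
stmt 1: z := x - y  -- replace 1 occurrence(s) of z with (x - y)
  => ( ( x - y ) + y ) <= 7

Answer: ( ( x - y ) + y ) <= 7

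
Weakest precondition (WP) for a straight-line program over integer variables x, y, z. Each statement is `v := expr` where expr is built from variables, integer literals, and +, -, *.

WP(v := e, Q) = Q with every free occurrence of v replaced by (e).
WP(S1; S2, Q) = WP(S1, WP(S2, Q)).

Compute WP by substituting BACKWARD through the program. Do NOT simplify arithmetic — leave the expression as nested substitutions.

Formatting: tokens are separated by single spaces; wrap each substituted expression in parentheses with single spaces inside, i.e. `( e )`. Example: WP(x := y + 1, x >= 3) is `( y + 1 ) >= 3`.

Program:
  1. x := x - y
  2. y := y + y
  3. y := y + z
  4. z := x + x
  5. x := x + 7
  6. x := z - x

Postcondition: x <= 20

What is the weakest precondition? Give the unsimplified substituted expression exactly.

post: x <= 20
stmt 6: x := z - x  -- replace 1 occurrence(s) of x with (z - x)
  => ( z - x ) <= 20
stmt 5: x := x + 7  -- replace 1 occurrence(s) of x with (x + 7)
  => ( z - ( x + 7 ) ) <= 20
stmt 4: z := x + x  -- replace 1 occurrence(s) of z with (x + x)
  => ( ( x + x ) - ( x + 7 ) ) <= 20
stmt 3: y := y + z  -- replace 0 occurrence(s) of y with (y + z)
  => ( ( x + x ) - ( x + 7 ) ) <= 20
stmt 2: y := y + y  -- replace 0 occurrence(s) of y with (y + y)
  => ( ( x + x ) - ( x + 7 ) ) <= 20
stmt 1: x := x - y  -- replace 3 occurrence(s) of x with (x - y)
  => ( ( ( x - y ) + ( x - y ) ) - ( ( x - y ) + 7 ) ) <= 20

Answer: ( ( ( x - y ) + ( x - y ) ) - ( ( x - y ) + 7 ) ) <= 20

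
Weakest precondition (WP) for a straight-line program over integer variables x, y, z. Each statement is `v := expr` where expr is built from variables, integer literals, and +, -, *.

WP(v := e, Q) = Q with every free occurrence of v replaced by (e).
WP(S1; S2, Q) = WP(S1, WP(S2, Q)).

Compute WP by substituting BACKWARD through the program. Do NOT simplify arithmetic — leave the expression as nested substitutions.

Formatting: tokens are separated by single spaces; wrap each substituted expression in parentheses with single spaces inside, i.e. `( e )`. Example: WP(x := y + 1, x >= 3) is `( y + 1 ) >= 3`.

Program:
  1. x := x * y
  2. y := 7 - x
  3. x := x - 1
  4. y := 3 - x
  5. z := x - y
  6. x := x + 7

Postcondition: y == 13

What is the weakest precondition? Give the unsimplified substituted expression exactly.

Answer: ( 3 - ( ( x * y ) - 1 ) ) == 13

Derivation:
post: y == 13
stmt 6: x := x + 7  -- replace 0 occurrence(s) of x with (x + 7)
  => y == 13
stmt 5: z := x - y  -- replace 0 occurrence(s) of z with (x - y)
  => y == 13
stmt 4: y := 3 - x  -- replace 1 occurrence(s) of y with (3 - x)
  => ( 3 - x ) == 13
stmt 3: x := x - 1  -- replace 1 occurrence(s) of x with (x - 1)
  => ( 3 - ( x - 1 ) ) == 13
stmt 2: y := 7 - x  -- replace 0 occurrence(s) of y with (7 - x)
  => ( 3 - ( x - 1 ) ) == 13
stmt 1: x := x * y  -- replace 1 occurrence(s) of x with (x * y)
  => ( 3 - ( ( x * y ) - 1 ) ) == 13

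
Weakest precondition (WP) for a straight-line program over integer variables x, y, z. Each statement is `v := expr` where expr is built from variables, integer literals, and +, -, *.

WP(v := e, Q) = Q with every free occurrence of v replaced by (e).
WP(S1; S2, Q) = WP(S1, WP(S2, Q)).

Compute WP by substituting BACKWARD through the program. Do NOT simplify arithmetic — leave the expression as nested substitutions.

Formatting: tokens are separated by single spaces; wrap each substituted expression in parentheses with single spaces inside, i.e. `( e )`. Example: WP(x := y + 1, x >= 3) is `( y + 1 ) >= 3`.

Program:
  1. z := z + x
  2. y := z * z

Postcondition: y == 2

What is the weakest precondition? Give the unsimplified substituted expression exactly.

post: y == 2
stmt 2: y := z * z  -- replace 1 occurrence(s) of y with (z * z)
  => ( z * z ) == 2
stmt 1: z := z + x  -- replace 2 occurrence(s) of z with (z + x)
  => ( ( z + x ) * ( z + x ) ) == 2

Answer: ( ( z + x ) * ( z + x ) ) == 2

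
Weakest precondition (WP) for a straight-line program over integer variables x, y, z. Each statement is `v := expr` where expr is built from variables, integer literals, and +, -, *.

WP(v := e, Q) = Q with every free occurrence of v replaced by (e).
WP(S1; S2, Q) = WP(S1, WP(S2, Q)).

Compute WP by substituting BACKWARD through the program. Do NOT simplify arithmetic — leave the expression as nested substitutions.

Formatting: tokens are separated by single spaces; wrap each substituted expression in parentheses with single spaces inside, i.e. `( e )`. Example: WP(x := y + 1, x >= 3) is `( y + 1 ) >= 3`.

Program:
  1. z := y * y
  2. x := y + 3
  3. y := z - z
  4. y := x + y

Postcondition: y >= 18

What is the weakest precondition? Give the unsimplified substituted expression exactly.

Answer: ( ( y + 3 ) + ( ( y * y ) - ( y * y ) ) ) >= 18

Derivation:
post: y >= 18
stmt 4: y := x + y  -- replace 1 occurrence(s) of y with (x + y)
  => ( x + y ) >= 18
stmt 3: y := z - z  -- replace 1 occurrence(s) of y with (z - z)
  => ( x + ( z - z ) ) >= 18
stmt 2: x := y + 3  -- replace 1 occurrence(s) of x with (y + 3)
  => ( ( y + 3 ) + ( z - z ) ) >= 18
stmt 1: z := y * y  -- replace 2 occurrence(s) of z with (y * y)
  => ( ( y + 3 ) + ( ( y * y ) - ( y * y ) ) ) >= 18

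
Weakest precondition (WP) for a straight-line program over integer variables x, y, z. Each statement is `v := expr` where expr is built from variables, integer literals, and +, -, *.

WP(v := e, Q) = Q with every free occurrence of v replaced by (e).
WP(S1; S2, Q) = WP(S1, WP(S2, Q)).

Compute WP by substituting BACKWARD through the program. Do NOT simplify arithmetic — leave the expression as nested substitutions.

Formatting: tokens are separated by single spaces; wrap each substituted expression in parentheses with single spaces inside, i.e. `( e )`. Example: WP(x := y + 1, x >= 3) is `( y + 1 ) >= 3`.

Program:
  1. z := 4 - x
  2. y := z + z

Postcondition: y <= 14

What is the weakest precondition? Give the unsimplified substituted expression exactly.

post: y <= 14
stmt 2: y := z + z  -- replace 1 occurrence(s) of y with (z + z)
  => ( z + z ) <= 14
stmt 1: z := 4 - x  -- replace 2 occurrence(s) of z with (4 - x)
  => ( ( 4 - x ) + ( 4 - x ) ) <= 14

Answer: ( ( 4 - x ) + ( 4 - x ) ) <= 14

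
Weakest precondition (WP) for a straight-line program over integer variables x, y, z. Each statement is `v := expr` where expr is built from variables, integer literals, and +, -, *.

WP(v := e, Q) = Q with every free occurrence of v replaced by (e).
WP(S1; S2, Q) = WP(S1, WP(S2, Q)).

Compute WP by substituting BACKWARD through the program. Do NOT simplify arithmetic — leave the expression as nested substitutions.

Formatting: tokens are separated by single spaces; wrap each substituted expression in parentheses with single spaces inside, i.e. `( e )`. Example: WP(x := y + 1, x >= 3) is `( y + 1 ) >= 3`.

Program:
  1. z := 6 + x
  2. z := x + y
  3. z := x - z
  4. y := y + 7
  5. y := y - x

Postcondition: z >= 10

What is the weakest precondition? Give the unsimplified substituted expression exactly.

post: z >= 10
stmt 5: y := y - x  -- replace 0 occurrence(s) of y with (y - x)
  => z >= 10
stmt 4: y := y + 7  -- replace 0 occurrence(s) of y with (y + 7)
  => z >= 10
stmt 3: z := x - z  -- replace 1 occurrence(s) of z with (x - z)
  => ( x - z ) >= 10
stmt 2: z := x + y  -- replace 1 occurrence(s) of z with (x + y)
  => ( x - ( x + y ) ) >= 10
stmt 1: z := 6 + x  -- replace 0 occurrence(s) of z with (6 + x)
  => ( x - ( x + y ) ) >= 10

Answer: ( x - ( x + y ) ) >= 10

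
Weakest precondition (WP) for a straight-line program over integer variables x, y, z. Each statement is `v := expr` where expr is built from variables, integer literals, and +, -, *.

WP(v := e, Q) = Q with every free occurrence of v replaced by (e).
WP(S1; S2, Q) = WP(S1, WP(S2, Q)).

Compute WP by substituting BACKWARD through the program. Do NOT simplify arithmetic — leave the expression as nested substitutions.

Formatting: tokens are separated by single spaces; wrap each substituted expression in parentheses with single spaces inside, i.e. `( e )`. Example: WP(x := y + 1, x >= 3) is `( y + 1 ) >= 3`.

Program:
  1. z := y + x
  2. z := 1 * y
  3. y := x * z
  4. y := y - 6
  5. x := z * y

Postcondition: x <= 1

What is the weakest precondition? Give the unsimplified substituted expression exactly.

Answer: ( ( 1 * y ) * ( ( x * ( 1 * y ) ) - 6 ) ) <= 1

Derivation:
post: x <= 1
stmt 5: x := z * y  -- replace 1 occurrence(s) of x with (z * y)
  => ( z * y ) <= 1
stmt 4: y := y - 6  -- replace 1 occurrence(s) of y with (y - 6)
  => ( z * ( y - 6 ) ) <= 1
stmt 3: y := x * z  -- replace 1 occurrence(s) of y with (x * z)
  => ( z * ( ( x * z ) - 6 ) ) <= 1
stmt 2: z := 1 * y  -- replace 2 occurrence(s) of z with (1 * y)
  => ( ( 1 * y ) * ( ( x * ( 1 * y ) ) - 6 ) ) <= 1
stmt 1: z := y + x  -- replace 0 occurrence(s) of z with (y + x)
  => ( ( 1 * y ) * ( ( x * ( 1 * y ) ) - 6 ) ) <= 1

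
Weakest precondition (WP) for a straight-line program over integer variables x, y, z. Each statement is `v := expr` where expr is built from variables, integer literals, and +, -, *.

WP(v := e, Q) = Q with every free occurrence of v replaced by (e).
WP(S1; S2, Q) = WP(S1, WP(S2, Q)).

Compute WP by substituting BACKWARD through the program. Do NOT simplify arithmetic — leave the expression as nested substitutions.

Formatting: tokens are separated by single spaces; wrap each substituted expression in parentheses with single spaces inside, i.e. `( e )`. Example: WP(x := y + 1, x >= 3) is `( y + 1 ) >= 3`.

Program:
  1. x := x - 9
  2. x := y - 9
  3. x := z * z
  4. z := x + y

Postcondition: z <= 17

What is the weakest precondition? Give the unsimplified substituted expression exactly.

post: z <= 17
stmt 4: z := x + y  -- replace 1 occurrence(s) of z with (x + y)
  => ( x + y ) <= 17
stmt 3: x := z * z  -- replace 1 occurrence(s) of x with (z * z)
  => ( ( z * z ) + y ) <= 17
stmt 2: x := y - 9  -- replace 0 occurrence(s) of x with (y - 9)
  => ( ( z * z ) + y ) <= 17
stmt 1: x := x - 9  -- replace 0 occurrence(s) of x with (x - 9)
  => ( ( z * z ) + y ) <= 17

Answer: ( ( z * z ) + y ) <= 17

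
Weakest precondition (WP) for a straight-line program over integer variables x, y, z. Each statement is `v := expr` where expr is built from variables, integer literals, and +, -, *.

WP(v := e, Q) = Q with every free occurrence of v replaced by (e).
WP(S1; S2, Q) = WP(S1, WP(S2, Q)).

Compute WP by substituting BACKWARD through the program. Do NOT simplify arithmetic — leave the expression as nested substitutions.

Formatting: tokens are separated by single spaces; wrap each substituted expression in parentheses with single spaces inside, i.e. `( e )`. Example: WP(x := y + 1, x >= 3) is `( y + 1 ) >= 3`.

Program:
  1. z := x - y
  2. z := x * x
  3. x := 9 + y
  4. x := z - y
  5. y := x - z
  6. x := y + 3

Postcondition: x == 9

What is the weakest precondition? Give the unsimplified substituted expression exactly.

post: x == 9
stmt 6: x := y + 3  -- replace 1 occurrence(s) of x with (y + 3)
  => ( y + 3 ) == 9
stmt 5: y := x - z  -- replace 1 occurrence(s) of y with (x - z)
  => ( ( x - z ) + 3 ) == 9
stmt 4: x := z - y  -- replace 1 occurrence(s) of x with (z - y)
  => ( ( ( z - y ) - z ) + 3 ) == 9
stmt 3: x := 9 + y  -- replace 0 occurrence(s) of x with (9 + y)
  => ( ( ( z - y ) - z ) + 3 ) == 9
stmt 2: z := x * x  -- replace 2 occurrence(s) of z with (x * x)
  => ( ( ( ( x * x ) - y ) - ( x * x ) ) + 3 ) == 9
stmt 1: z := x - y  -- replace 0 occurrence(s) of z with (x - y)
  => ( ( ( ( x * x ) - y ) - ( x * x ) ) + 3 ) == 9

Answer: ( ( ( ( x * x ) - y ) - ( x * x ) ) + 3 ) == 9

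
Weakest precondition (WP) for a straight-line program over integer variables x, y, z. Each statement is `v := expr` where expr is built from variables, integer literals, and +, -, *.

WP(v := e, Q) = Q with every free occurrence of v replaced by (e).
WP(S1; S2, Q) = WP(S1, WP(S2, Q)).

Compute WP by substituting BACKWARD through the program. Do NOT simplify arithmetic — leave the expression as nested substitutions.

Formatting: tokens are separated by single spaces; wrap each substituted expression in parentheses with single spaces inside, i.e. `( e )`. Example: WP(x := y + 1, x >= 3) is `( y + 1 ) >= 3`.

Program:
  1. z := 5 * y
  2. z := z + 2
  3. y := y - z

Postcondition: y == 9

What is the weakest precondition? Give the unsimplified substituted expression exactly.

Answer: ( y - ( ( 5 * y ) + 2 ) ) == 9

Derivation:
post: y == 9
stmt 3: y := y - z  -- replace 1 occurrence(s) of y with (y - z)
  => ( y - z ) == 9
stmt 2: z := z + 2  -- replace 1 occurrence(s) of z with (z + 2)
  => ( y - ( z + 2 ) ) == 9
stmt 1: z := 5 * y  -- replace 1 occurrence(s) of z with (5 * y)
  => ( y - ( ( 5 * y ) + 2 ) ) == 9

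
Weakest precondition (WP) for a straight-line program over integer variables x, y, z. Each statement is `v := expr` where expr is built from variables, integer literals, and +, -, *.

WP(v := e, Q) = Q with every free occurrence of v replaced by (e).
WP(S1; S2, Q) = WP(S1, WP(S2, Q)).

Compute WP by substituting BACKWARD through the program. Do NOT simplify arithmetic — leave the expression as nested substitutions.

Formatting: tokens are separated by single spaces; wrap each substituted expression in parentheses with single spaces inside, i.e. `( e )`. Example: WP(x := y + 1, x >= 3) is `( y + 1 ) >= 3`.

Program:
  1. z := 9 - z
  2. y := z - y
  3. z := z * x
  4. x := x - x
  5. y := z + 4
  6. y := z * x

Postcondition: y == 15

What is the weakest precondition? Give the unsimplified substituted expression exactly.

post: y == 15
stmt 6: y := z * x  -- replace 1 occurrence(s) of y with (z * x)
  => ( z * x ) == 15
stmt 5: y := z + 4  -- replace 0 occurrence(s) of y with (z + 4)
  => ( z * x ) == 15
stmt 4: x := x - x  -- replace 1 occurrence(s) of x with (x - x)
  => ( z * ( x - x ) ) == 15
stmt 3: z := z * x  -- replace 1 occurrence(s) of z with (z * x)
  => ( ( z * x ) * ( x - x ) ) == 15
stmt 2: y := z - y  -- replace 0 occurrence(s) of y with (z - y)
  => ( ( z * x ) * ( x - x ) ) == 15
stmt 1: z := 9 - z  -- replace 1 occurrence(s) of z with (9 - z)
  => ( ( ( 9 - z ) * x ) * ( x - x ) ) == 15

Answer: ( ( ( 9 - z ) * x ) * ( x - x ) ) == 15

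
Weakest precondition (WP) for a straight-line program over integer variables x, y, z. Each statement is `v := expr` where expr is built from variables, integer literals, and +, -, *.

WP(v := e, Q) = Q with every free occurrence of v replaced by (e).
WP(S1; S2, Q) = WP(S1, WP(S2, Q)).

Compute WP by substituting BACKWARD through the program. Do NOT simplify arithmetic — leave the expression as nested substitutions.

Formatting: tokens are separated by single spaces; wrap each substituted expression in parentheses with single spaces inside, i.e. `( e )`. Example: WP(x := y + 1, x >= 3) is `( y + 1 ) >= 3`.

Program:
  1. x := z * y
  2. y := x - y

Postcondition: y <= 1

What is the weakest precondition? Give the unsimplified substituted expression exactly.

Answer: ( ( z * y ) - y ) <= 1

Derivation:
post: y <= 1
stmt 2: y := x - y  -- replace 1 occurrence(s) of y with (x - y)
  => ( x - y ) <= 1
stmt 1: x := z * y  -- replace 1 occurrence(s) of x with (z * y)
  => ( ( z * y ) - y ) <= 1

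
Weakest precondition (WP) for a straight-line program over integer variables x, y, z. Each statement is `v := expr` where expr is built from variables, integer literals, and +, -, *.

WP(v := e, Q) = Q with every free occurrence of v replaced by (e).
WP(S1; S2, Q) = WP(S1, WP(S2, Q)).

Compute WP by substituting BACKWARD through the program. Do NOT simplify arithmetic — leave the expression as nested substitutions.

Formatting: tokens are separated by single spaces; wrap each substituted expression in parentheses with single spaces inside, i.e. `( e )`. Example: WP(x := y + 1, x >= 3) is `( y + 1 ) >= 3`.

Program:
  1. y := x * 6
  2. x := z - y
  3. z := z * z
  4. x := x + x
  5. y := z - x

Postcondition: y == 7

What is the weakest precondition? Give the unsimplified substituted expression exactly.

Answer: ( ( z * z ) - ( ( z - ( x * 6 ) ) + ( z - ( x * 6 ) ) ) ) == 7

Derivation:
post: y == 7
stmt 5: y := z - x  -- replace 1 occurrence(s) of y with (z - x)
  => ( z - x ) == 7
stmt 4: x := x + x  -- replace 1 occurrence(s) of x with (x + x)
  => ( z - ( x + x ) ) == 7
stmt 3: z := z * z  -- replace 1 occurrence(s) of z with (z * z)
  => ( ( z * z ) - ( x + x ) ) == 7
stmt 2: x := z - y  -- replace 2 occurrence(s) of x with (z - y)
  => ( ( z * z ) - ( ( z - y ) + ( z - y ) ) ) == 7
stmt 1: y := x * 6  -- replace 2 occurrence(s) of y with (x * 6)
  => ( ( z * z ) - ( ( z - ( x * 6 ) ) + ( z - ( x * 6 ) ) ) ) == 7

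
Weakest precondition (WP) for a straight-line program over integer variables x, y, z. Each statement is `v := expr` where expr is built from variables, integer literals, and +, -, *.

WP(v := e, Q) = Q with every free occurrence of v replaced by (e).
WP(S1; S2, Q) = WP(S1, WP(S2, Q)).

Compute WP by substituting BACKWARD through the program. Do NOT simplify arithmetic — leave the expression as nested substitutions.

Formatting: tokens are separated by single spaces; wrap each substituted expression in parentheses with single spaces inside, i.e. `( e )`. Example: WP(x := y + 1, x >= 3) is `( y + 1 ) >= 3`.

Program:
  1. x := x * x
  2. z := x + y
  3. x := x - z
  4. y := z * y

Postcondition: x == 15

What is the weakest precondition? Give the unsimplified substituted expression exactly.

post: x == 15
stmt 4: y := z * y  -- replace 0 occurrence(s) of y with (z * y)
  => x == 15
stmt 3: x := x - z  -- replace 1 occurrence(s) of x with (x - z)
  => ( x - z ) == 15
stmt 2: z := x + y  -- replace 1 occurrence(s) of z with (x + y)
  => ( x - ( x + y ) ) == 15
stmt 1: x := x * x  -- replace 2 occurrence(s) of x with (x * x)
  => ( ( x * x ) - ( ( x * x ) + y ) ) == 15

Answer: ( ( x * x ) - ( ( x * x ) + y ) ) == 15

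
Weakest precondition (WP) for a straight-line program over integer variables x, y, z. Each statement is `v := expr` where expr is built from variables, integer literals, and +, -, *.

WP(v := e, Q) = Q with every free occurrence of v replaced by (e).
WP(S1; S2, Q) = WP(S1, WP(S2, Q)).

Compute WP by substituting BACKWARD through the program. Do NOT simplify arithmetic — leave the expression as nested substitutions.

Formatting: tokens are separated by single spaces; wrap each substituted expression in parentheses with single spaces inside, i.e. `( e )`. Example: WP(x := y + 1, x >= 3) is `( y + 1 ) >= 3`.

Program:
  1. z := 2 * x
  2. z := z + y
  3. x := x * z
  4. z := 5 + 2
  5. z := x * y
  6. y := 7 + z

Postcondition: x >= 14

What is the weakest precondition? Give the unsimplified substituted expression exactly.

post: x >= 14
stmt 6: y := 7 + z  -- replace 0 occurrence(s) of y with (7 + z)
  => x >= 14
stmt 5: z := x * y  -- replace 0 occurrence(s) of z with (x * y)
  => x >= 14
stmt 4: z := 5 + 2  -- replace 0 occurrence(s) of z with (5 + 2)
  => x >= 14
stmt 3: x := x * z  -- replace 1 occurrence(s) of x with (x * z)
  => ( x * z ) >= 14
stmt 2: z := z + y  -- replace 1 occurrence(s) of z with (z + y)
  => ( x * ( z + y ) ) >= 14
stmt 1: z := 2 * x  -- replace 1 occurrence(s) of z with (2 * x)
  => ( x * ( ( 2 * x ) + y ) ) >= 14

Answer: ( x * ( ( 2 * x ) + y ) ) >= 14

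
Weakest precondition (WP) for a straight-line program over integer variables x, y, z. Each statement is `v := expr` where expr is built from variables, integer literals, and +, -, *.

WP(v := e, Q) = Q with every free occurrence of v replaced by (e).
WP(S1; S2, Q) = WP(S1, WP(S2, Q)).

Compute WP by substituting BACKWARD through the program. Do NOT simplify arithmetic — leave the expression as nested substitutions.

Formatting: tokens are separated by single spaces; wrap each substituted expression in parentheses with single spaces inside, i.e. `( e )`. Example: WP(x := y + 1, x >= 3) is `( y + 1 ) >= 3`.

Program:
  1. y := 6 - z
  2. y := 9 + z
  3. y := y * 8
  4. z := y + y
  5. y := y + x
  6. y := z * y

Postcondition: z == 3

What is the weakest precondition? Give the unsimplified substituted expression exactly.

Answer: ( ( ( 9 + z ) * 8 ) + ( ( 9 + z ) * 8 ) ) == 3

Derivation:
post: z == 3
stmt 6: y := z * y  -- replace 0 occurrence(s) of y with (z * y)
  => z == 3
stmt 5: y := y + x  -- replace 0 occurrence(s) of y with (y + x)
  => z == 3
stmt 4: z := y + y  -- replace 1 occurrence(s) of z with (y + y)
  => ( y + y ) == 3
stmt 3: y := y * 8  -- replace 2 occurrence(s) of y with (y * 8)
  => ( ( y * 8 ) + ( y * 8 ) ) == 3
stmt 2: y := 9 + z  -- replace 2 occurrence(s) of y with (9 + z)
  => ( ( ( 9 + z ) * 8 ) + ( ( 9 + z ) * 8 ) ) == 3
stmt 1: y := 6 - z  -- replace 0 occurrence(s) of y with (6 - z)
  => ( ( ( 9 + z ) * 8 ) + ( ( 9 + z ) * 8 ) ) == 3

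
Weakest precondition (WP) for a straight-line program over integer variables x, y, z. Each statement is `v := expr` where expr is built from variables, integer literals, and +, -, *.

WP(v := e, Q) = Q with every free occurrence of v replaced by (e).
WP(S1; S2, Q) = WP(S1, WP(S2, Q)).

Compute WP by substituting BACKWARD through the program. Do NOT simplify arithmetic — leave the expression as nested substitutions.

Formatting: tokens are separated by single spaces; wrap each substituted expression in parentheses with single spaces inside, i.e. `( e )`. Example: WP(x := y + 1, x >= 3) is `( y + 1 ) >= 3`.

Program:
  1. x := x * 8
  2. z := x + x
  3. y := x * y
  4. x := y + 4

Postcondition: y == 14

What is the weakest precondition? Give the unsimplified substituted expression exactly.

Answer: ( ( x * 8 ) * y ) == 14

Derivation:
post: y == 14
stmt 4: x := y + 4  -- replace 0 occurrence(s) of x with (y + 4)
  => y == 14
stmt 3: y := x * y  -- replace 1 occurrence(s) of y with (x * y)
  => ( x * y ) == 14
stmt 2: z := x + x  -- replace 0 occurrence(s) of z with (x + x)
  => ( x * y ) == 14
stmt 1: x := x * 8  -- replace 1 occurrence(s) of x with (x * 8)
  => ( ( x * 8 ) * y ) == 14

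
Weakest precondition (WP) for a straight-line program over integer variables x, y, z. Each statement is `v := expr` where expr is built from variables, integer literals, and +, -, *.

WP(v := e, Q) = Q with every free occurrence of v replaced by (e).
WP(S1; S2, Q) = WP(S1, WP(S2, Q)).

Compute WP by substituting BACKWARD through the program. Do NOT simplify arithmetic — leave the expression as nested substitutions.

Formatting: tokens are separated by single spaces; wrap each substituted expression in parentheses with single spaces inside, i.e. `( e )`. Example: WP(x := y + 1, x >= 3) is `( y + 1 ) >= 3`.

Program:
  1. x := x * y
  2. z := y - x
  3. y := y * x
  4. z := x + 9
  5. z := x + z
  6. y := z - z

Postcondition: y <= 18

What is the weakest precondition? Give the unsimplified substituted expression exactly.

Answer: ( ( ( x * y ) + ( ( x * y ) + 9 ) ) - ( ( x * y ) + ( ( x * y ) + 9 ) ) ) <= 18

Derivation:
post: y <= 18
stmt 6: y := z - z  -- replace 1 occurrence(s) of y with (z - z)
  => ( z - z ) <= 18
stmt 5: z := x + z  -- replace 2 occurrence(s) of z with (x + z)
  => ( ( x + z ) - ( x + z ) ) <= 18
stmt 4: z := x + 9  -- replace 2 occurrence(s) of z with (x + 9)
  => ( ( x + ( x + 9 ) ) - ( x + ( x + 9 ) ) ) <= 18
stmt 3: y := y * x  -- replace 0 occurrence(s) of y with (y * x)
  => ( ( x + ( x + 9 ) ) - ( x + ( x + 9 ) ) ) <= 18
stmt 2: z := y - x  -- replace 0 occurrence(s) of z with (y - x)
  => ( ( x + ( x + 9 ) ) - ( x + ( x + 9 ) ) ) <= 18
stmt 1: x := x * y  -- replace 4 occurrence(s) of x with (x * y)
  => ( ( ( x * y ) + ( ( x * y ) + 9 ) ) - ( ( x * y ) + ( ( x * y ) + 9 ) ) ) <= 18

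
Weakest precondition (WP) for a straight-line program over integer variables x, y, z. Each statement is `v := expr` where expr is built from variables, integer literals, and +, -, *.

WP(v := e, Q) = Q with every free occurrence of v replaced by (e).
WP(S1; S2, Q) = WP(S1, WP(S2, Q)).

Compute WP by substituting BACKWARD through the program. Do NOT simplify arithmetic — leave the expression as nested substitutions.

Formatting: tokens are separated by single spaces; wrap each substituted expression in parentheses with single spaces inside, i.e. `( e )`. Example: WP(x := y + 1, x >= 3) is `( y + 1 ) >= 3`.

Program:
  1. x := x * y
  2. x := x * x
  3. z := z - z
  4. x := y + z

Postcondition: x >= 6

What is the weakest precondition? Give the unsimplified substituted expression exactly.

post: x >= 6
stmt 4: x := y + z  -- replace 1 occurrence(s) of x with (y + z)
  => ( y + z ) >= 6
stmt 3: z := z - z  -- replace 1 occurrence(s) of z with (z - z)
  => ( y + ( z - z ) ) >= 6
stmt 2: x := x * x  -- replace 0 occurrence(s) of x with (x * x)
  => ( y + ( z - z ) ) >= 6
stmt 1: x := x * y  -- replace 0 occurrence(s) of x with (x * y)
  => ( y + ( z - z ) ) >= 6

Answer: ( y + ( z - z ) ) >= 6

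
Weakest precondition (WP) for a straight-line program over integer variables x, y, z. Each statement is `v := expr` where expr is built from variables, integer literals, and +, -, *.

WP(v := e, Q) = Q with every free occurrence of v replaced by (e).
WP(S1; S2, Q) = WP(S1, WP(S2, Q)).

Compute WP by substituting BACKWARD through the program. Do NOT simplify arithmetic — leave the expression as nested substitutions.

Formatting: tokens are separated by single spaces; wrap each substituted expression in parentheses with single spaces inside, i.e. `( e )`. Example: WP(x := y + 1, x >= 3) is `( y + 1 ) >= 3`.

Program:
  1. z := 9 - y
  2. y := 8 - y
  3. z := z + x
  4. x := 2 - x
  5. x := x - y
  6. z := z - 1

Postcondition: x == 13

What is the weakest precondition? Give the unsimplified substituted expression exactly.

post: x == 13
stmt 6: z := z - 1  -- replace 0 occurrence(s) of z with (z - 1)
  => x == 13
stmt 5: x := x - y  -- replace 1 occurrence(s) of x with (x - y)
  => ( x - y ) == 13
stmt 4: x := 2 - x  -- replace 1 occurrence(s) of x with (2 - x)
  => ( ( 2 - x ) - y ) == 13
stmt 3: z := z + x  -- replace 0 occurrence(s) of z with (z + x)
  => ( ( 2 - x ) - y ) == 13
stmt 2: y := 8 - y  -- replace 1 occurrence(s) of y with (8 - y)
  => ( ( 2 - x ) - ( 8 - y ) ) == 13
stmt 1: z := 9 - y  -- replace 0 occurrence(s) of z with (9 - y)
  => ( ( 2 - x ) - ( 8 - y ) ) == 13

Answer: ( ( 2 - x ) - ( 8 - y ) ) == 13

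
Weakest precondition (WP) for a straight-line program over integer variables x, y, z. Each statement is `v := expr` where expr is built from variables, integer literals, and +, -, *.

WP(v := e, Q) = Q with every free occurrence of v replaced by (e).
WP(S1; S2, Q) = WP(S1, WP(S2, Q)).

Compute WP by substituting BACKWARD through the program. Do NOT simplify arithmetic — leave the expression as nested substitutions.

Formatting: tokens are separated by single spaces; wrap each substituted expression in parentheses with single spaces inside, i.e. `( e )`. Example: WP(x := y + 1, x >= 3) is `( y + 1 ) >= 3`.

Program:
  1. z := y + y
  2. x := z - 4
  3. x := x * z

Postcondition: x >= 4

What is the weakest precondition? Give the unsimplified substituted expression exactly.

post: x >= 4
stmt 3: x := x * z  -- replace 1 occurrence(s) of x with (x * z)
  => ( x * z ) >= 4
stmt 2: x := z - 4  -- replace 1 occurrence(s) of x with (z - 4)
  => ( ( z - 4 ) * z ) >= 4
stmt 1: z := y + y  -- replace 2 occurrence(s) of z with (y + y)
  => ( ( ( y + y ) - 4 ) * ( y + y ) ) >= 4

Answer: ( ( ( y + y ) - 4 ) * ( y + y ) ) >= 4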